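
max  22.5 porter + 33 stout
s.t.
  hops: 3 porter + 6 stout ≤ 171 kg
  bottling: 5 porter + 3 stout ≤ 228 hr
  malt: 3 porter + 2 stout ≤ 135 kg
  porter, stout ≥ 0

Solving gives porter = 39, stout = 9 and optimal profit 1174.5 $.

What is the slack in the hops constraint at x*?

0

hops used = 3·39 + 6·9 = 171; slack = 171 − 171 = 0.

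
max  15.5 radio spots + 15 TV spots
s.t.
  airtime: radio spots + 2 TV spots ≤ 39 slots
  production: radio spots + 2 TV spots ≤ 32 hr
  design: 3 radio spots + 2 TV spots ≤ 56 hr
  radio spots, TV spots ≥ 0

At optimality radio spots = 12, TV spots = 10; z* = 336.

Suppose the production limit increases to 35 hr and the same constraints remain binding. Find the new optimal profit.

Binding: production and design. Non-binding: airtime (7 unused).
Slack constraints have shadow price 0 (complementary slackness).
The binding rows give the dual system: 1·y_production + 3·y_design = 15.5 and 2·y_production + 2·y_design = 15.
This yields shadow prices y_production = 3.5, y_design = 4.
Δz = y_production·Δb = 3.5 × (3) = 10.5, so new z* = 336 + 10.5 = 346.5.

346.5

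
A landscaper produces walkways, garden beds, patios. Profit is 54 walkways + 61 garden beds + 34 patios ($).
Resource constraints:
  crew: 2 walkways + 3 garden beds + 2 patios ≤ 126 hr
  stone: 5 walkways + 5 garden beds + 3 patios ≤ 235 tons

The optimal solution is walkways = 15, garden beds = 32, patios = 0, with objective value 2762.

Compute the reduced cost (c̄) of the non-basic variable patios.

Both crew and stone are binding at x*.
From A_Bᵀ y = c: 2·y_crew + 5·y_stone = 54; 3·y_crew + 5·y_stone = 61.
→ y_crew = 7 and y_stone = 8.
Reduced cost of patios: c₃ − yᵀa₃ = 34 − (7·2 + 8·3) = 34 − 38 = -4.

-4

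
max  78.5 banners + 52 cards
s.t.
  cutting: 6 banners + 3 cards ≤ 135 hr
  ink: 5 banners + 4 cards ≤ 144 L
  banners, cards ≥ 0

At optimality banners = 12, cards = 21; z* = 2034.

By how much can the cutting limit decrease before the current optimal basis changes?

Binding constraints: cutting, ink. The basis is B = [[6,3],[5,4]] with det 9.
Per unit decrease in cutting, x* moves by d = (-0.4444, 0.5556).
The basis stays optimal until banners reaches 0; allowable decrease = 27 hr.

27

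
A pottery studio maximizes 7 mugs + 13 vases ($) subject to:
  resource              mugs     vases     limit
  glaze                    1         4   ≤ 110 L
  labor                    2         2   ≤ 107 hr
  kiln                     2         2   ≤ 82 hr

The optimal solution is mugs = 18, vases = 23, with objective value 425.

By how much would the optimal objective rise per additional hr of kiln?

2.5

Binding: glaze and kiln. Non-binding: labor (25 unused).
Slack constraints have shadow price 0 (complementary slackness).
Dual feasibility on the basic columns requires 1·y_glaze + 2·y_kiln = 7, 4·y_glaze + 2·y_kiln = 13.
→ y_glaze = 2 and y_kiln = 2.5.
Shadow price of kiln = 2.5.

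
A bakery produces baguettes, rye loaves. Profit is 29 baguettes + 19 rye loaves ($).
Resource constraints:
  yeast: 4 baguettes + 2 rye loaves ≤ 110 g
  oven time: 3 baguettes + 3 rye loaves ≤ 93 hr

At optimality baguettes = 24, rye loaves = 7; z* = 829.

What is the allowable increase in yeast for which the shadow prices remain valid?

14

Binding constraints: yeast, oven time. The basis is B = [[4,2],[3,3]] with det 6.
Per unit increase in yeast, x* moves by d = (0.5, -0.5).
The basis stays optimal until rye loaves reaches 0; allowable increase = 14 g.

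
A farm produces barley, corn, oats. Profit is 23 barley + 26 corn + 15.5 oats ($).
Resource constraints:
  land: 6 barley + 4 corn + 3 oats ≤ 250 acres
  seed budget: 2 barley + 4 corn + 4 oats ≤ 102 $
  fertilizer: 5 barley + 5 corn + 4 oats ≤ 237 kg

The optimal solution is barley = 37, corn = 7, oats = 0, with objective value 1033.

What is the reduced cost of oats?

-8

Binding: land and seed budget. Non-binding: fertilizer (17 unused).
Since fertilizer is not tight, its dual is 0.
From A_Bᵀ y = c: 6·y_land + 2·y_seed budget = 23; 4·y_land + 4·y_seed budget = 26.
→ y_land = 2.5 and y_seed budget = 4.
Reduced cost of oats: c₃ − yᵀa₃ = 15.5 − (2.5·3 + 4·4) = 15.5 − 23.5 = -8.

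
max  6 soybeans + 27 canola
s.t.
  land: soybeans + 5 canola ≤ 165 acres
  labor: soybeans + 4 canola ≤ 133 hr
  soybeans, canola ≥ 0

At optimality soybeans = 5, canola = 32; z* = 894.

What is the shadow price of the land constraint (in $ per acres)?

At the optimum: land uses 165 of 165 (binding); labor uses 133 of 133 (binding).
Dual feasibility on the basic columns requires 1·y_land + 1·y_labor = 6, 5·y_land + 4·y_labor = 27.
→ y_land = 3 and y_labor = 3.
Shadow price of land = 3.

3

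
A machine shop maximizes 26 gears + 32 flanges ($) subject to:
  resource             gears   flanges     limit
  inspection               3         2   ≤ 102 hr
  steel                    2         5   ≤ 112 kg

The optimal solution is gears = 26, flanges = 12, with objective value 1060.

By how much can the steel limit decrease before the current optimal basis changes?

Binding constraints: inspection, steel. The basis is B = [[3,2],[2,5]] with det 11.
Per unit decrease in steel, x* moves by d = (0.1818, -0.2727).
The basis stays optimal until flanges reaches 0; allowable decrease = 44 kg.

44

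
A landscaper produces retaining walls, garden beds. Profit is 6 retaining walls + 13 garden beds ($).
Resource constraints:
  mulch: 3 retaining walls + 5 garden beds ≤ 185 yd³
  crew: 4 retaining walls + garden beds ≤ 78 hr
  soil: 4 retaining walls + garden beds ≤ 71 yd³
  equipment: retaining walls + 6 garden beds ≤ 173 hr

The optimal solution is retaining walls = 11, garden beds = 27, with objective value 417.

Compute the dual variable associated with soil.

1

At the optimum: mulch uses 168 of 185 (slack = 17); crew uses 71 of 78 (slack = 7); soil uses 71 of 71 (binding); equipment uses 173 of 173 (binding).
By complementary slackness, y = 0 for the non-binding constraints.
The binding rows give the dual system: 4·y_soil + 1·y_equipment = 6 and 1·y_soil + 6·y_equipment = 13.
Solving: y_soil = 1, y_equipment = 2.
Shadow price of soil = 1.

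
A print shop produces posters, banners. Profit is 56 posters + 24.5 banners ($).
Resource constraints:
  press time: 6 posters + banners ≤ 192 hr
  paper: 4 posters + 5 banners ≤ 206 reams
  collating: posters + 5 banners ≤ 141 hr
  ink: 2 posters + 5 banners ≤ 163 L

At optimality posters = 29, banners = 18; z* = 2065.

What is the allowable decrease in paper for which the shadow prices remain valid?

78

Binding constraints: press time, paper. The basis is B = [[6,1],[4,5]] with det 26.
Per unit decrease in paper, x* moves by d = (0.0385, -0.2308).
The basis stays optimal until banners reaches 0; allowable decrease = 78 reams.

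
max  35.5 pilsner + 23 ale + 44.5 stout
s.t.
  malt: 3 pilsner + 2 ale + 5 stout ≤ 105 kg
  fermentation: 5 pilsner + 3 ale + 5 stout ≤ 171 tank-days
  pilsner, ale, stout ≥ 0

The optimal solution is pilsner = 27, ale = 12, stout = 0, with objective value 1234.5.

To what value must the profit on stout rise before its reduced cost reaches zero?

Both malt and fermentation are binding at x*.
Dual feasibility on the basic columns requires 3·y_malt + 5·y_fermentation = 35.5, 2·y_malt + 3·y_fermentation = 23.
Solving: y_malt = 8.5, y_fermentation = 2.
stout enters the basis when its profit ≥ yᵀa₃ = 8.5·5 + 2·5 = 52.5.

52.5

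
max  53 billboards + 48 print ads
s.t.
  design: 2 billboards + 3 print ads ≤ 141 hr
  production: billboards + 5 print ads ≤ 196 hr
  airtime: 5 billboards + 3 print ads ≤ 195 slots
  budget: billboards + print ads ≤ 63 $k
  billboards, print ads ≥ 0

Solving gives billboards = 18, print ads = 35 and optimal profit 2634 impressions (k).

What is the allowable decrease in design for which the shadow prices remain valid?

63

Binding constraints: design, airtime. The basis is B = [[2,3],[5,3]] with det -9.
Per unit decrease in design, x* moves by d = (0.3333, -0.5556).
The basis stays optimal until print ads reaches 0; allowable decrease = 63 hr.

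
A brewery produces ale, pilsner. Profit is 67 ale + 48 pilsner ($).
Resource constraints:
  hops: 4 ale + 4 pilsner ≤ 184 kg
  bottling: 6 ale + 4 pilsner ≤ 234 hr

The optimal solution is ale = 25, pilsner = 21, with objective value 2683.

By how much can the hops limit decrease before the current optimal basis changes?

Binding constraints: hops, bottling. The basis is B = [[4,4],[6,4]] with det -8.
Per unit decrease in hops, x* moves by d = (0.5, -0.75).
The basis stays optimal until pilsner reaches 0; allowable decrease = 28 kg.

28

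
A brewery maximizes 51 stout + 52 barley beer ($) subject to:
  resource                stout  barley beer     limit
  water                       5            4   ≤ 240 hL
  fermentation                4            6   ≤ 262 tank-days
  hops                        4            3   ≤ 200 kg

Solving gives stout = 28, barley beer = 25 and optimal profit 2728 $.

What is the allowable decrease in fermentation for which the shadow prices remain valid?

Binding constraints: water, fermentation. The basis is B = [[5,4],[4,6]] with det 14.
Per unit decrease in fermentation, x* moves by d = (0.2857, -0.3571).
The basis stays optimal until barley beer reaches 0; allowable decrease = 70 tank-days.

70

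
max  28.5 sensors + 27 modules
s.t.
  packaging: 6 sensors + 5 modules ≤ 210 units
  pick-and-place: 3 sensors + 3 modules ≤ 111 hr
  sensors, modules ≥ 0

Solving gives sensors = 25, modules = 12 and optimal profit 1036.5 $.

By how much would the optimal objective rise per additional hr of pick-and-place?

6.5

Check each constraint at x*: packaging 210/210 (tight); pick-and-place 111/111 (tight).
Dual feasibility on the basic columns requires 6·y_packaging + 3·y_pick-and-place = 28.5, 5·y_packaging + 3·y_pick-and-place = 27.
→ y_packaging = 1.5 and y_pick-and-place = 6.5.
Shadow price of pick-and-place = 6.5.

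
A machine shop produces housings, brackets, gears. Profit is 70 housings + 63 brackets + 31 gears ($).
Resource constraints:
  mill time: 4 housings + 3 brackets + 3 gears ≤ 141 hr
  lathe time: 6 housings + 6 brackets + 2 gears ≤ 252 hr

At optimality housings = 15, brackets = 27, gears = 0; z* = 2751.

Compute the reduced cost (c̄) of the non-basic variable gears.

-4

At the optimum: mill time uses 141 of 141 (binding); lathe time uses 252 of 252 (binding).
From A_Bᵀ y = c: 4·y_mill time + 6·y_lathe time = 70; 3·y_mill time + 6·y_lathe time = 63.
This yields shadow prices y_mill time = 7, y_lathe time = 7.
Reduced cost of gears: c₃ − yᵀa₃ = 31 − (7·3 + 7·2) = 31 − 35 = -4.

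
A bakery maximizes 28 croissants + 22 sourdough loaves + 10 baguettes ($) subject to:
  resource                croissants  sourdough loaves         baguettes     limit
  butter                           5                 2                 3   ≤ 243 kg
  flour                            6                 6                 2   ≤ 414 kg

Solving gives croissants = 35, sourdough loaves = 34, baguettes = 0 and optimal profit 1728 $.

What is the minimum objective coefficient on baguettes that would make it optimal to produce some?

Both butter and flour are binding at x*.
Dual feasibility on the basic columns requires 5·y_butter + 6·y_flour = 28, 2·y_butter + 6·y_flour = 22.
→ y_butter = 2 and y_flour = 3.
baguettes enters the basis when its profit ≥ yᵀa₃ = 2·3 + 3·2 = 12.

12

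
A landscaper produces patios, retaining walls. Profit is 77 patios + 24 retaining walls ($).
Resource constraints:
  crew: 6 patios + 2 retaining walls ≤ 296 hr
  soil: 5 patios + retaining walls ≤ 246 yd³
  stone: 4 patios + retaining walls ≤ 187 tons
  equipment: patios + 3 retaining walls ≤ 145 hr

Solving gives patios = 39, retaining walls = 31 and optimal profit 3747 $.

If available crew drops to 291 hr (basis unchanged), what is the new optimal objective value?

3699.5

At the optimum: crew uses 296 of 296 (binding); soil uses 226 of 246 (slack = 20); stone uses 187 of 187 (binding); equipment uses 132 of 145 (slack = 13).
Slack constraints have shadow price 0 (complementary slackness).
Dual feasibility on the basic columns requires 6·y_crew + 4·y_stone = 77, 2·y_crew + 1·y_stone = 24.
This yields shadow prices y_crew = 9.5, y_stone = 5.
Δz = y_crew·Δb = 9.5 × (-5) = -47.5, so new z* = 3747 − 47.5 = 3699.5.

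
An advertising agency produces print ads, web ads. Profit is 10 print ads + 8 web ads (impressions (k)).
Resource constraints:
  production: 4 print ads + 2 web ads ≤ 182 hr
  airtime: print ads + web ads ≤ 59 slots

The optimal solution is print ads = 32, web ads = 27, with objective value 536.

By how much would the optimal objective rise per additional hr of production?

1

Both production and airtime are binding at x*.
The binding rows give the dual system: 4·y_production + 1·y_airtime = 10 and 2·y_production + 1·y_airtime = 8.
Solving: y_production = 1, y_airtime = 6.
Shadow price of production = 1.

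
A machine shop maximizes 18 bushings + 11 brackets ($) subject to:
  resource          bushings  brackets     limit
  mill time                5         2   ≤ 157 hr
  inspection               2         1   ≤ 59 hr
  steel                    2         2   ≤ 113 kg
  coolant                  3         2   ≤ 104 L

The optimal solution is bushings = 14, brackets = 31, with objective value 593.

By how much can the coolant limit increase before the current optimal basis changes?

11.5

Binding constraints: inspection, coolant. The basis is B = [[2,1],[3,2]] with det 1.
Per unit increase in coolant, x* moves by d = (-1, 2).
The basis stays optimal until steel becomes binding; allowable increase = 11.5 L.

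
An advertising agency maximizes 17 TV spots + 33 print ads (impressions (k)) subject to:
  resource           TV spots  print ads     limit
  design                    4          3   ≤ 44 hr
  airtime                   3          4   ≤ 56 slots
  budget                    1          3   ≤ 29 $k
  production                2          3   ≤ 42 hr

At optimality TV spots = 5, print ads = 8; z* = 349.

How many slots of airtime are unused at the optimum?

9

airtime used = 3·5 + 4·8 = 47; slack = 56 − 47 = 9.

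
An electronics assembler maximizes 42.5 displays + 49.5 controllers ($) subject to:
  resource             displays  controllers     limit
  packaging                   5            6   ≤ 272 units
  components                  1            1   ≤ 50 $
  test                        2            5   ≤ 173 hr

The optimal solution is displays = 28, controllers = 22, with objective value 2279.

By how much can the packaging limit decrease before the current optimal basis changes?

22

Binding constraints: packaging, components. The basis is B = [[5,6],[1,1]] with det -1.
Per unit decrease in packaging, x* moves by d = (1, -1).
The basis stays optimal until controllers reaches 0; allowable decrease = 22 units.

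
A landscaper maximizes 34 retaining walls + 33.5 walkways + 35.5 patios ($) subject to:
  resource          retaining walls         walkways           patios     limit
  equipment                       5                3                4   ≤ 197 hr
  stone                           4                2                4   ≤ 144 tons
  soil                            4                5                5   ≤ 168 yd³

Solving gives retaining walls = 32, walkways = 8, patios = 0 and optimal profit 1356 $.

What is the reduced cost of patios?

-4

Binding: stone and soil. Non-binding: equipment (13 unused).
By complementary slackness, y = 0 for the non-binding constraint.
Dual feasibility on the basic columns requires 4·y_stone + 4·y_soil = 34, 2·y_stone + 5·y_soil = 33.5.
→ y_stone = 3 and y_soil = 5.5.
Reduced cost of patios: c₃ − yᵀa₃ = 35.5 − (3·4 + 5.5·5) = 35.5 − 39.5 = -4.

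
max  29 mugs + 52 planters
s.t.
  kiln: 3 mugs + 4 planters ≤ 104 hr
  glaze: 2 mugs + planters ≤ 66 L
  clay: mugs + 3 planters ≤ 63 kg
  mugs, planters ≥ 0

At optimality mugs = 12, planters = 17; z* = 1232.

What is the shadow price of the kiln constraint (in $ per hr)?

Binding: kiln and clay. Non-binding: glaze (25 unused).
Since glaze is not tight, its dual is 0.
From A_Bᵀ y = c: 3·y_kiln + 1·y_clay = 29; 4·y_kiln + 3·y_clay = 52.
→ y_kiln = 7 and y_clay = 8.
Shadow price of kiln = 7.

7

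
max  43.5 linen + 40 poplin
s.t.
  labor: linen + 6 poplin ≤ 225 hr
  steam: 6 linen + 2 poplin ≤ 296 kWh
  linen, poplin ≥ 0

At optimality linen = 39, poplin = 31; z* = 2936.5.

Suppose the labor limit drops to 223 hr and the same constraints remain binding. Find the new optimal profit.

Check each constraint at x*: labor 225/225 (tight); steam 296/296 (tight).
From A_Bᵀ y = c: 1·y_labor + 6·y_steam = 43.5; 6·y_labor + 2·y_steam = 40.
This yields shadow prices y_labor = 4.5, y_steam = 6.5.
Δz = y_labor·Δb = 4.5 × (-2) = -9, so new z* = 2936.5 − 9 = 2927.5.

2927.5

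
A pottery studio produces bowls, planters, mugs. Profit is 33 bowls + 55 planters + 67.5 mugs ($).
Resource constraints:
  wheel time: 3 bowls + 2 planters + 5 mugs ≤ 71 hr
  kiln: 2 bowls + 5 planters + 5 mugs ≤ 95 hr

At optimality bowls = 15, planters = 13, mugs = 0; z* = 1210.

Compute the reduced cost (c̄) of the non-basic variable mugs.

Both wheel time and kiln are binding at x*.
Dual feasibility on the basic columns requires 3·y_wheel time + 2·y_kiln = 33, 2·y_wheel time + 5·y_kiln = 55.
This yields shadow prices y_wheel time = 5, y_kiln = 9.
Reduced cost of mugs: c₃ − yᵀa₃ = 67.5 − (5·5 + 9·5) = 67.5 − 70 = -2.5.

-2.5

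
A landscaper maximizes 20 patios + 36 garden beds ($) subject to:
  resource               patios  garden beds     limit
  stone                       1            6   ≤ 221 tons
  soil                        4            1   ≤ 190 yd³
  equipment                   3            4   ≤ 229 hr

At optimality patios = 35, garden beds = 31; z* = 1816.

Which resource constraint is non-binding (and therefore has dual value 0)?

stone: 221/221 (binding)
soil: 171/190 (slack 19)
equipment: 229/229 (binding)
By complementary slackness, a constraint with positive slack has shadow price 0 → soil.

soil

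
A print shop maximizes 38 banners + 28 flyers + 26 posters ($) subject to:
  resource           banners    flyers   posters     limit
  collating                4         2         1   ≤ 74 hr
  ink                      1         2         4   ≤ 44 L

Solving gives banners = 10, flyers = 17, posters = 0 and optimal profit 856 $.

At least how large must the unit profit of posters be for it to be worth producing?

Check each constraint at x*: collating 74/74 (tight); ink 44/44 (tight).
From A_Bᵀ y = c: 4·y_collating + 1·y_ink = 38; 2·y_collating + 2·y_ink = 28.
Solving: y_collating = 8, y_ink = 6.
posters enters the basis when its profit ≥ yᵀa₃ = 8·1 + 6·4 = 32.

32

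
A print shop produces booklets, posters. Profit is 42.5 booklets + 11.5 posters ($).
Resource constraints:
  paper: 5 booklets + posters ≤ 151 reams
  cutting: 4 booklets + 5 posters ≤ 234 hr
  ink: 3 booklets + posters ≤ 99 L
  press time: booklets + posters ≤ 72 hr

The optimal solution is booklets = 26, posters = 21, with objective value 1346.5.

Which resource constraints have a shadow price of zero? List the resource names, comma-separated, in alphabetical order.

paper: 151/151 (binding)
cutting: 209/234 (slack 25)
ink: 99/99 (binding)
press time: 47/72 (slack 25)
By complementary slackness, a constraint with positive slack has shadow price 0 → cutting, press time.

cutting, press time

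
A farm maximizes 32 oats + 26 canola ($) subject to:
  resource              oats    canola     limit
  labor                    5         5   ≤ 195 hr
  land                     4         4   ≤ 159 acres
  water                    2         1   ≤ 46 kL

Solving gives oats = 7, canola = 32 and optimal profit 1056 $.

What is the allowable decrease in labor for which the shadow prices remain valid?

80

Binding constraints: labor, water. The basis is B = [[5,5],[2,1]] with det -5.
Per unit decrease in labor, x* moves by d = (0.2, -0.4).
The basis stays optimal until canola reaches 0; allowable decrease = 80 hr.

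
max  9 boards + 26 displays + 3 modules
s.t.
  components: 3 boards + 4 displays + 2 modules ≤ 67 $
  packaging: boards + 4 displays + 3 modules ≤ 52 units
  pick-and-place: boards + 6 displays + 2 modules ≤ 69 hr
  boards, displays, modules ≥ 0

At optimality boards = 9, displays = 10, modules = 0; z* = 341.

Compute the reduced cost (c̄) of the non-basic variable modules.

-7

At the optimum: components uses 67 of 67 (binding); packaging uses 49 of 52 (slack = 3); pick-and-place uses 69 of 69 (binding).
By complementary slackness, y = 0 for the non-binding constraint.
Dual feasibility on the basic columns requires 3·y_components + 1·y_pick-and-place = 9, 4·y_components + 6·y_pick-and-place = 26.
This yields shadow prices y_components = 2, y_pick-and-place = 3.
Reduced cost of modules: c₃ − yᵀa₃ = 3 − (2·2 + 3·2) = 3 − 10 = -7.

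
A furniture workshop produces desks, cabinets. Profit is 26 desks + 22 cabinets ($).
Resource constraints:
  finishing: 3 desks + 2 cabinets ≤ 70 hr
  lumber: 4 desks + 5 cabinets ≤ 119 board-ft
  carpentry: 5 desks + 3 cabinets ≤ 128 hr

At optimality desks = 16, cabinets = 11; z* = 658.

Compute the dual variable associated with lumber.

Binding: finishing and lumber. Non-binding: carpentry (15 unused).
Slack constraints have shadow price 0 (complementary slackness).
Dual feasibility on the basic columns requires 3·y_finishing + 4·y_lumber = 26, 2·y_finishing + 5·y_lumber = 22.
→ y_finishing = 6 and y_lumber = 2.
Shadow price of lumber = 2.

2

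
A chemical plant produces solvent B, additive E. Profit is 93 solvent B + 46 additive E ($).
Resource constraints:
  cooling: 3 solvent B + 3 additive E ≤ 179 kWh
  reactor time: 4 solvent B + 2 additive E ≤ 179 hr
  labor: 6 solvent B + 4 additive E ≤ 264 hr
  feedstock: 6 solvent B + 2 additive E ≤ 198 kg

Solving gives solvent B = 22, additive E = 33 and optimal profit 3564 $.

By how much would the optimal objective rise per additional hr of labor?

7.5

Check each constraint at x*: cooling 165/179 (slack 14); reactor time 154/179 (slack 25); labor 264/264 (tight); feedstock 198/198 (tight).
Slack constraints have shadow price 0 (complementary slackness).
From A_Bᵀ y = c: 6·y_labor + 6·y_feedstock = 93; 4·y_labor + 2·y_feedstock = 46.
Solving: y_labor = 7.5, y_feedstock = 8.
Shadow price of labor = 7.5.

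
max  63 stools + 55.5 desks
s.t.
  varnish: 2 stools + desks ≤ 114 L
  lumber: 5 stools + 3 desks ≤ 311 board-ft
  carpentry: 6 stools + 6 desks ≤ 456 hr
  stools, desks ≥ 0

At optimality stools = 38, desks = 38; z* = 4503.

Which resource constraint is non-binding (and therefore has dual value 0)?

lumber

varnish: 114/114 (binding)
lumber: 304/311 (slack 7)
carpentry: 456/456 (binding)
By complementary slackness, a constraint with positive slack has shadow price 0 → lumber.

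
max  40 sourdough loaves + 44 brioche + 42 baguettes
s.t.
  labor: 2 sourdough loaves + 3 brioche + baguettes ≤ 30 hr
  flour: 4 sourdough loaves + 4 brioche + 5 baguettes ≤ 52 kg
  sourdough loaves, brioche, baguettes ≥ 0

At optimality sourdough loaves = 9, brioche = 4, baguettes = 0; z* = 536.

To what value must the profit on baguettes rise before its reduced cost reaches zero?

44

Both labor and flour are binding at x*.
From A_Bᵀ y = c: 2·y_labor + 4·y_flour = 40; 3·y_labor + 4·y_flour = 44.
Solving: y_labor = 4, y_flour = 8.
baguettes enters the basis when its profit ≥ yᵀa₃ = 4·1 + 8·5 = 44.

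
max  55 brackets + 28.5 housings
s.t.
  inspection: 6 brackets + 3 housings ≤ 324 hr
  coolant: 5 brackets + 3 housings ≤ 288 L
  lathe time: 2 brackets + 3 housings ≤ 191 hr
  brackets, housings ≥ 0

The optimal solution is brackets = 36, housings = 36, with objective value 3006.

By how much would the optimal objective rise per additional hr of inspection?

7.5

Binding: inspection and coolant. Non-binding: lathe time (11 unused).
Since lathe time is not tight, its dual is 0.
The binding rows give the dual system: 6·y_inspection + 5·y_coolant = 55 and 3·y_inspection + 3·y_coolant = 28.5.
This yields shadow prices y_inspection = 7.5, y_coolant = 2.
Shadow price of inspection = 7.5.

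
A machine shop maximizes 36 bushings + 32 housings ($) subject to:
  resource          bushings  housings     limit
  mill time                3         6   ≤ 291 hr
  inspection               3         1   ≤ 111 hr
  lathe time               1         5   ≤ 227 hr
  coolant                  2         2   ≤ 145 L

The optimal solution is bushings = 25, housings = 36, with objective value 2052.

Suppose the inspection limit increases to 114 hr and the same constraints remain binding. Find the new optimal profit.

Binding: mill time and inspection. Non-binding: lathe time (22 unused), coolant (23 unused).
By complementary slackness, y = 0 for the non-binding constraints.
Dual feasibility on the basic columns requires 3·y_mill time + 3·y_inspection = 36, 6·y_mill time + 1·y_inspection = 32.
→ y_mill time = 4 and y_inspection = 8.
Δz = y_inspection·Δb = 8 × (3) = 24, so new z* = 2052 + 24 = 2076.

2076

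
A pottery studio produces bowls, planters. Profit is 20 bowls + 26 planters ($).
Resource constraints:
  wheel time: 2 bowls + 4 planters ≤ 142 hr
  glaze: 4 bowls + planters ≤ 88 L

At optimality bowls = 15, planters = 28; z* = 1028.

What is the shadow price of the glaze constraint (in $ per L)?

2

At the optimum: wheel time uses 142 of 142 (binding); glaze uses 88 of 88 (binding).
The binding rows give the dual system: 2·y_wheel time + 4·y_glaze = 20 and 4·y_wheel time + 1·y_glaze = 26.
This yields shadow prices y_wheel time = 6, y_glaze = 2.
Shadow price of glaze = 2.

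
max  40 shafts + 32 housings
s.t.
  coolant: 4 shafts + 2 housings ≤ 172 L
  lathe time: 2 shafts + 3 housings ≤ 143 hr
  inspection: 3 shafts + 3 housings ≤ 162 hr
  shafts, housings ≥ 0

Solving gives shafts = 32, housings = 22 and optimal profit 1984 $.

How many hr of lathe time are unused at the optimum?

13

lathe time used = 2·32 + 3·22 = 130; slack = 143 − 130 = 13.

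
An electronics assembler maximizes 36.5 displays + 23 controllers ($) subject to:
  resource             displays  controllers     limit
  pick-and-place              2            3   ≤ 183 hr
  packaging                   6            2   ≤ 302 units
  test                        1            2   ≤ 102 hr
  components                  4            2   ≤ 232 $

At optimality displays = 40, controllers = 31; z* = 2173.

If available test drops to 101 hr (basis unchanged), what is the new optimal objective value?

2166.5

Binding: packaging and test. Non-binding: pick-and-place (10 unused), components (10 unused).
Since pick-and-place, components are not tight, their duals are 0.
The binding rows give the dual system: 6·y_packaging + 1·y_test = 36.5 and 2·y_packaging + 2·y_test = 23.
Solving: y_packaging = 5, y_test = 6.5.
Δz = y_test·Δb = 6.5 × (-1) = -6.5, so new z* = 2173 − 6.5 = 2166.5.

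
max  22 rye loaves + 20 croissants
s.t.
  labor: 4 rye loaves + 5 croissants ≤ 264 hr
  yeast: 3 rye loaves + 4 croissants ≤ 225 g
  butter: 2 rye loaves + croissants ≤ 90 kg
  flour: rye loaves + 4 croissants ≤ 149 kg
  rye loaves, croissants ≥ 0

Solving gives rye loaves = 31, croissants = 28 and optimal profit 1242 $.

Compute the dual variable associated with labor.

Check each constraint at x*: labor 264/264 (tight); yeast 205/225 (slack 20); butter 90/90 (tight); flour 143/149 (slack 6).
By complementary slackness, y = 0 for the non-binding constraints.
Dual feasibility on the basic columns requires 4·y_labor + 2·y_butter = 22, 5·y_labor + 1·y_butter = 20.
→ y_labor = 3 and y_butter = 5.
Shadow price of labor = 3.

3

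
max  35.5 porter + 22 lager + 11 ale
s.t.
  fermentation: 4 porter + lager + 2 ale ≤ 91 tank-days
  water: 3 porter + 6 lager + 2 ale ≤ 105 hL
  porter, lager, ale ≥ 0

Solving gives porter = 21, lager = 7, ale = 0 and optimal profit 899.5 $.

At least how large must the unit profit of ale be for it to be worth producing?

19

At the optimum: fermentation uses 91 of 91 (binding); water uses 105 of 105 (binding).
Dual feasibility on the basic columns requires 4·y_fermentation + 3·y_water = 35.5, 1·y_fermentation + 6·y_water = 22.
Solving: y_fermentation = 7, y_water = 2.5.
ale enters the basis when its profit ≥ yᵀa₃ = 7·2 + 2.5·2 = 19.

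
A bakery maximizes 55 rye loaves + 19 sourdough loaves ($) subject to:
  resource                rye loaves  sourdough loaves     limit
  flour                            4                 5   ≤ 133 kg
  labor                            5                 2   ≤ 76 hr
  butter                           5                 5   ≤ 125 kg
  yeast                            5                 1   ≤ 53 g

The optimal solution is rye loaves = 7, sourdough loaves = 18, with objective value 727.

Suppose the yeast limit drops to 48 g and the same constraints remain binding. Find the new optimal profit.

Binding: butter and yeast. Non-binding: flour (15 unused), labor (5 unused).
By complementary slackness, y = 0 for the non-binding constraints.
Dual feasibility on the basic columns requires 5·y_butter + 5·y_yeast = 55, 5·y_butter + 1·y_yeast = 19.
This yields shadow prices y_butter = 2, y_yeast = 9.
Δz = y_yeast·Δb = 9 × (-5) = -45, so new z* = 727 − 45 = 682.

682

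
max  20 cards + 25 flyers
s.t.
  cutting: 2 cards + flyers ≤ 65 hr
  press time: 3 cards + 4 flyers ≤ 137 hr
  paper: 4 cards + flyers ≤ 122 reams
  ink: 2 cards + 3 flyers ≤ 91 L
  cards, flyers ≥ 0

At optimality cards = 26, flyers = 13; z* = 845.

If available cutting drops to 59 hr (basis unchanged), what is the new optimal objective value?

830

At the optimum: cutting uses 65 of 65 (binding); press time uses 130 of 137 (slack = 7); paper uses 117 of 122 (slack = 5); ink uses 91 of 91 (binding).
Since press time, paper are not tight, their duals are 0.
The binding rows give the dual system: 2·y_cutting + 2·y_ink = 20 and 1·y_cutting + 3·y_ink = 25.
This yields shadow prices y_cutting = 2.5, y_ink = 7.5.
Δz = y_cutting·Δb = 2.5 × (-6) = -15, so new z* = 845 − 15 = 830.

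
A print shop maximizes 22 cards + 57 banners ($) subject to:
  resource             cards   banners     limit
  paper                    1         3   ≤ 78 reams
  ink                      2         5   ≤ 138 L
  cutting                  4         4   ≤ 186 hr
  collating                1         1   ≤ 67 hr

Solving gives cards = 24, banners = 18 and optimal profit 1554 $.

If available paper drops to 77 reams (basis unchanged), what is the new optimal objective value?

At the optimum: paper uses 78 of 78 (binding); ink uses 138 of 138 (binding); cutting uses 168 of 186 (slack = 18); collating uses 42 of 67 (slack = 25).
Slack constraints have shadow price 0 (complementary slackness).
The binding rows give the dual system: 1·y_paper + 2·y_ink = 22 and 3·y_paper + 5·y_ink = 57.
This yields shadow prices y_paper = 4, y_ink = 9.
Δz = y_paper·Δb = 4 × (-1) = -4, so new z* = 1554 − 4 = 1550.

1550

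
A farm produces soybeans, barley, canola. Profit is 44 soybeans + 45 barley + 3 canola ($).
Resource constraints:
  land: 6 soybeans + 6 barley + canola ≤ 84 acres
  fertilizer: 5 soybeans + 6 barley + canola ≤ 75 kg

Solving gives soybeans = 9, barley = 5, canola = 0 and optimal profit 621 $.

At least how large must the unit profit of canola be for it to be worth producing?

At the optimum: land uses 84 of 84 (binding); fertilizer uses 75 of 75 (binding).
The binding rows give the dual system: 6·y_land + 5·y_fertilizer = 44 and 6·y_land + 6·y_fertilizer = 45.
→ y_land = 6.5 and y_fertilizer = 1.
canola enters the basis when its profit ≥ yᵀa₃ = 6.5·1 + 1·1 = 7.5.

7.5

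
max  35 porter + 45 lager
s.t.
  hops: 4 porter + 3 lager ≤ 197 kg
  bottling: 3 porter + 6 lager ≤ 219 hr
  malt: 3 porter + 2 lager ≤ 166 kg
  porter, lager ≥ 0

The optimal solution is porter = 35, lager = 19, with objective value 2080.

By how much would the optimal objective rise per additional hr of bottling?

5

At the optimum: hops uses 197 of 197 (binding); bottling uses 219 of 219 (binding); malt uses 143 of 166 (slack = 23).
Slack constraints have shadow price 0 (complementary slackness).
From A_Bᵀ y = c: 4·y_hops + 3·y_bottling = 35; 3·y_hops + 6·y_bottling = 45.
Solving: y_hops = 5, y_bottling = 5.
Shadow price of bottling = 5.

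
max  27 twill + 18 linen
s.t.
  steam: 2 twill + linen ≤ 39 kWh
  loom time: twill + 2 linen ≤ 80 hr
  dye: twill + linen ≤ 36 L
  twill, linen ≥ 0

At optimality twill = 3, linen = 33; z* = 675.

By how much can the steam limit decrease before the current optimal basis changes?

Binding constraints: steam, dye. The basis is B = [[2,1],[1,1]] with det 1.
Per unit decrease in steam, x* moves by d = (-1, 1).
The basis stays optimal until twill reaches 0; allowable decrease = 3 kWh.

3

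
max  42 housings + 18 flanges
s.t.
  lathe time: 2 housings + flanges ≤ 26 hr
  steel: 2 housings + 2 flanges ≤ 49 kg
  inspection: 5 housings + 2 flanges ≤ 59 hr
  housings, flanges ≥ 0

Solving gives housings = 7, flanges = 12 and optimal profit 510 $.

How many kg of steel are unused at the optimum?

11

steel used = 2·7 + 2·12 = 38; slack = 49 − 38 = 11.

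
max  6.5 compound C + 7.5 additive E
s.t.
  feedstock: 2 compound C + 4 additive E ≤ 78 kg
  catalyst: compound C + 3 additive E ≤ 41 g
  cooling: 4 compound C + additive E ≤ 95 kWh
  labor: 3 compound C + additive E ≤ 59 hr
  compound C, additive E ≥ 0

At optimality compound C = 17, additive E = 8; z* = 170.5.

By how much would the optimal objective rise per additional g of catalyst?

Check each constraint at x*: feedstock 66/78 (slack 12); catalyst 41/41 (tight); cooling 76/95 (slack 19); labor 59/59 (tight).
Since feedstock, cooling are not tight, their duals are 0.
Dual feasibility on the basic columns requires 1·y_catalyst + 3·y_labor = 6.5, 3·y_catalyst + 1·y_labor = 7.5.
This yields shadow prices y_catalyst = 2, y_labor = 1.5.
Shadow price of catalyst = 2.

2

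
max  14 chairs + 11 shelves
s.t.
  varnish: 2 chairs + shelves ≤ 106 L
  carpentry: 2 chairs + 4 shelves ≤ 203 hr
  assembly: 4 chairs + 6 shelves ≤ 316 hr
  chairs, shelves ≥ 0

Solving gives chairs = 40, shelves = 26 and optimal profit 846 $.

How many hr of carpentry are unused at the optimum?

carpentry used = 2·40 + 4·26 = 184; slack = 203 − 184 = 19.

19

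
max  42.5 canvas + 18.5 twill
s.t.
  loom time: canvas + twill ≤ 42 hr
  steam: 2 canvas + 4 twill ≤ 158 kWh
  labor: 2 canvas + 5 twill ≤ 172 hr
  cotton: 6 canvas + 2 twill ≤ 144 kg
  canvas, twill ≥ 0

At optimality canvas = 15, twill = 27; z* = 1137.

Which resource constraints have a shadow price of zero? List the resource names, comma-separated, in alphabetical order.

loom time: 42/42 (binding)
steam: 138/158 (slack 20)
labor: 165/172 (slack 7)
cotton: 144/144 (binding)
By complementary slackness, a constraint with positive slack has shadow price 0 → labor, steam.

labor, steam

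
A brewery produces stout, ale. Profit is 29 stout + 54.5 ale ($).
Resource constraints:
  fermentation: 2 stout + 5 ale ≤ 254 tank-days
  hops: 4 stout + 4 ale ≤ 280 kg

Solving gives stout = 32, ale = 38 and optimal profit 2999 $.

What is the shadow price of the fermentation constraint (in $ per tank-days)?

8.5

Both fermentation and hops are binding at x*.
From A_Bᵀ y = c: 2·y_fermentation + 4·y_hops = 29; 5·y_fermentation + 4·y_hops = 54.5.
This yields shadow prices y_fermentation = 8.5, y_hops = 3.
Shadow price of fermentation = 8.5.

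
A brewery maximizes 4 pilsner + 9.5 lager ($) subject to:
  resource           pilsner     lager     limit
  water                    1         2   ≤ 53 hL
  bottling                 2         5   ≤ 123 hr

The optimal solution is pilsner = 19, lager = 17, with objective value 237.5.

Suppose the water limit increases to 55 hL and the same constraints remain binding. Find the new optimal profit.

At the optimum: water uses 53 of 53 (binding); bottling uses 123 of 123 (binding).
From A_Bᵀ y = c: 1·y_water + 2·y_bottling = 4; 2·y_water + 5·y_bottling = 9.5.
Solving: y_water = 1, y_bottling = 1.5.
Δz = y_water·Δb = 1 × (2) = 2, so new z* = 237.5 + 2 = 239.5.

239.5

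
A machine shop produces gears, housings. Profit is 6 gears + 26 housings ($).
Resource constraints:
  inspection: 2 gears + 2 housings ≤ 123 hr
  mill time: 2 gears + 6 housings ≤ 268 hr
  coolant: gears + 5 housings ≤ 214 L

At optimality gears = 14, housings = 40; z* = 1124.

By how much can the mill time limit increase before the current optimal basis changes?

Binding constraints: mill time, coolant. The basis is B = [[2,6],[1,5]] with det 4.
Per unit increase in mill time, x* moves by d = (1.25, -0.25).
The basis stays optimal until inspection becomes binding; allowable increase = 7.5 hr.

7.5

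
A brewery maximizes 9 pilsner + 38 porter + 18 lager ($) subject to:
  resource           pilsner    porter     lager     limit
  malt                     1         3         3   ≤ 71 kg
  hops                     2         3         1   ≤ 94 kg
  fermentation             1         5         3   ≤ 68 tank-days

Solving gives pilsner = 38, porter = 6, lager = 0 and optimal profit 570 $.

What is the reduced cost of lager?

-4

Check each constraint at x*: malt 56/71 (slack 15); hops 94/94 (tight); fermentation 68/68 (tight).
Slack constraints have shadow price 0 (complementary slackness).
Dual feasibility on the basic columns requires 2·y_hops + 1·y_fermentation = 9, 3·y_hops + 5·y_fermentation = 38.
This yields shadow prices y_hops = 1, y_fermentation = 7.
Reduced cost of lager: c₃ − yᵀa₃ = 18 − (1·1 + 7·3) = 18 − 22 = -4.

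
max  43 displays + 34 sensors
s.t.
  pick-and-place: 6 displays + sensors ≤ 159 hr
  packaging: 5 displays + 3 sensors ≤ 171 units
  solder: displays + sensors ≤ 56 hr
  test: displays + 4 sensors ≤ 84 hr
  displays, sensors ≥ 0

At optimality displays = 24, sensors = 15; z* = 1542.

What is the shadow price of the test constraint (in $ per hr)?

7

Binding: pick-and-place and test. Non-binding: packaging (6 unused), solder (17 unused).
Slack constraints have shadow price 0 (complementary slackness).
The binding rows give the dual system: 6·y_pick-and-place + 1·y_test = 43 and 1·y_pick-and-place + 4·y_test = 34.
→ y_pick-and-place = 6 and y_test = 7.
Shadow price of test = 7.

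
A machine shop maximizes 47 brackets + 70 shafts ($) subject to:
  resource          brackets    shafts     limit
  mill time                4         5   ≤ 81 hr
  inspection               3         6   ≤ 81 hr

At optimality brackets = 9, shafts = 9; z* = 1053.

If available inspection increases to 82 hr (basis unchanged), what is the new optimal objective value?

1058

Check each constraint at x*: mill time 81/81 (tight); inspection 81/81 (tight).
From A_Bᵀ y = c: 4·y_mill time + 3·y_inspection = 47; 5·y_mill time + 6·y_inspection = 70.
This yields shadow prices y_mill time = 8, y_inspection = 5.
Δz = y_inspection·Δb = 5 × (1) = 5, so new z* = 1053 + 5 = 1058.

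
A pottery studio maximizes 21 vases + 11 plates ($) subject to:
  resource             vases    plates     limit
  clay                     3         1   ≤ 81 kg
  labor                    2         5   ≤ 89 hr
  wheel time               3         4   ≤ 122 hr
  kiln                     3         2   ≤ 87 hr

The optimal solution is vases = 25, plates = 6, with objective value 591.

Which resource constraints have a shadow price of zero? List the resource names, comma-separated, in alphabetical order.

labor, wheel time

clay: 81/81 (binding)
labor: 80/89 (slack 9)
wheel time: 99/122 (slack 23)
kiln: 87/87 (binding)
By complementary slackness, a constraint with positive slack has shadow price 0 → labor, wheel time.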